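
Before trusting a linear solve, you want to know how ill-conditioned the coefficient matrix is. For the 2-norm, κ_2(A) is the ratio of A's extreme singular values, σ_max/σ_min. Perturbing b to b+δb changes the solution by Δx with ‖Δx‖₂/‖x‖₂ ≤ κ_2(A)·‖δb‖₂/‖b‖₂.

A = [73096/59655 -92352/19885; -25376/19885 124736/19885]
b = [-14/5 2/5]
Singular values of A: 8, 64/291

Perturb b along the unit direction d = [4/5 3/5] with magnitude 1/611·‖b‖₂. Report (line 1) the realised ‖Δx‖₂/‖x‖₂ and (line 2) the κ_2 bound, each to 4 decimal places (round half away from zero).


largest singular value 8, smallest 64/291
κ = σ_max/σ_min = 8/(64/291) = 36.3750
worst-case relative error ≤ 36.3750 × 1/611 = 0.0595
solve Ax = b  →  x = [-8.9268 -1.7523]
‖b‖ = 2.8284, ‖x‖ = 9.0972
δb = ε·‖b‖·d = [0.0037 0.0028]; solving A·Δx = δb gives ‖Δx‖ = 0.0210
dividing the unrounded norms, ‖Δx‖/‖x‖ = 0.0023
realised/bound (from unrounded values) ≈ 0.0389

0.0023
0.0595


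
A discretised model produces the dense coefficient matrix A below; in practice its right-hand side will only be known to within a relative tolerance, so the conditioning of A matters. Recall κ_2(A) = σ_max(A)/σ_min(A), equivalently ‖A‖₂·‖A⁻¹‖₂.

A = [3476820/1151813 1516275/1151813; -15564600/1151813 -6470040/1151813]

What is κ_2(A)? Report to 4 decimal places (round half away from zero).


form AᵀA = [151305800400/789216649 63043069500/789216649; 63043069500/789216649 26270379225/789216649] with trace 1050746625/4669921 and determinant 3240000/4669921
solving λ² − 1050746625/4669921·λ + 3240000/4669921 = 0 gives λ = 225, 14400/4669921
σ_max=√225=15, σ_min=√(14400/4669921)=(120/2161) → κ = 270.1250

270.1250


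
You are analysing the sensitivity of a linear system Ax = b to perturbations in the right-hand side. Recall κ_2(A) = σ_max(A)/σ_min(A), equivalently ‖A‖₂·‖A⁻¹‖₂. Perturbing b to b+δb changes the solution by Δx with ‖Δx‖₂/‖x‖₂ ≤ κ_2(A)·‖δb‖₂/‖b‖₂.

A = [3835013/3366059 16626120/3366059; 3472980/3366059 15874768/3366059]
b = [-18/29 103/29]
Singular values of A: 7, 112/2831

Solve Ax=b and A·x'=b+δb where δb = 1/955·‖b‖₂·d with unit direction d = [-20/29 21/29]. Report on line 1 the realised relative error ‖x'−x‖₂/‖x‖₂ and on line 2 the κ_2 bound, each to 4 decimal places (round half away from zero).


σ_max = 7, σ_min = 112/2831
κ = σ_max/σ_min = 7/(112/2831) = 176.9375
bound on ‖Δx‖/‖x‖: κ·ε = 176.9375·1/955 = 0.1853
solve Ax = b  →  x = [-73.9181 16.9244]
‖b‖₂ = 3.6056 and ‖x‖₂ = 75.8309
with δb = [-0.0026 0.0027], A·Δx = δb → ‖Δx‖ = 0.0954
dividing the unrounded norms, ‖Δx‖/‖x‖ = 0.0013
so the bound overstates the realised error by a factor of ≈ 147.2219 (computed from the unrounded values)

0.0013
0.1853


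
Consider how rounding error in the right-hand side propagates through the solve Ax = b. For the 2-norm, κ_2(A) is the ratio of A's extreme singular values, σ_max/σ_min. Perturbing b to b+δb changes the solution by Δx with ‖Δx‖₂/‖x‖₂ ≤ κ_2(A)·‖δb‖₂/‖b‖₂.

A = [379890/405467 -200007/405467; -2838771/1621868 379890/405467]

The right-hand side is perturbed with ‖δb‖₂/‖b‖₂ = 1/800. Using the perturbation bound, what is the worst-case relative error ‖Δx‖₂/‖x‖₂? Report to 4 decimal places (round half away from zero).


0.4384

form AᵀA = [35874336969/9101923216 -2391597495/1137740402; -2391597495/1137740402 637782741/568870201] with trace 159442425/31494544 and determinant 6561/31494544
λ_max, λ_min = (159442425/31494544 ± √25421060347067889/991906301767936)/2 = 81/16, 81/1968409
κ = σ_max/σ_min = (9/4)/(9/1403) = 350.7500
worst-case relative error ≤ 350.7500 × 1/800 = 0.4384


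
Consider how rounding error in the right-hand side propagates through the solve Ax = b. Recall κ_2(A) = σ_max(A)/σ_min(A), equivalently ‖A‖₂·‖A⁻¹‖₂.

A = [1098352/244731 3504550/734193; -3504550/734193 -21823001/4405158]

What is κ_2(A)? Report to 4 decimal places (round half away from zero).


form AᵀA = [27513988996/640950489 86662264675/1922851467; 86662264675/1922851467 1092022256761/23074217604] with trace 2476249537/27436644 and determinant 2085136/6859161
λ_max, λ_min = (2476249537/27436644 ± √6130896423346737025/752769433982736)/2 = 361/4, 23104/6859161
σ_max=√(361/4)=(19/2), σ_min=√(23104/6859161)=(152/2619) → κ = 163.6875

163.6875


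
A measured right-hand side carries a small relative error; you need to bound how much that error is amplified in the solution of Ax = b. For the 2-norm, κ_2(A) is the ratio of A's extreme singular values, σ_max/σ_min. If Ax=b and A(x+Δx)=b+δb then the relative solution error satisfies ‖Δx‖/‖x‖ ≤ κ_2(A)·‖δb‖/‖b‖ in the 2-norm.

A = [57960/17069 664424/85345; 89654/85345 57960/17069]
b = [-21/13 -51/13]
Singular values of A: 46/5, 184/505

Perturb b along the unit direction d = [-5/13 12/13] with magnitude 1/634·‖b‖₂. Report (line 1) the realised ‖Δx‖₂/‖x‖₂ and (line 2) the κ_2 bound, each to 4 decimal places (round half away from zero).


0.0022
0.0398

from the listed singular values, σ₁ = 46/5, σ_n = 184/505
κ = σ_max/σ_min = (46/5)/(184/505) = 25.2500
perturbation bound = 25.2500·1/634 = 0.0398
solve Ax = b  →  x = [7.4749 -3.4678]
‖b‖ = 4.2426, ‖x‖ = 8.2402
with δb = [-0.0026 0.0062], A·Δx = δb → ‖Δx‖ = 0.0184
realised ‖Δx‖/‖x‖ = 0.0022
realised/bound (from unrounded values) ≈ 0.0560


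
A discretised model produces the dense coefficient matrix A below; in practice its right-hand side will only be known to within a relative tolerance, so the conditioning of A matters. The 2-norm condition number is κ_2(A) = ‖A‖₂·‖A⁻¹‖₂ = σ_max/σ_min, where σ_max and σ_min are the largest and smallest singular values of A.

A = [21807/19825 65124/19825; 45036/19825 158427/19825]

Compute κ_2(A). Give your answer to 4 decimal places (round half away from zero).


form AᵀA = [2963061/465125 10124352/465125; 10124352/465125 34722189/465125] with trace 301482/3721 and determinant 6561/3721
eigenvalues of AᵀA: λ = (tr ± √(tr²−4·det))/2 = 81, 81/3721
κ = σ_max/σ_min = 9/(9/61) = 61.0000

61.0000


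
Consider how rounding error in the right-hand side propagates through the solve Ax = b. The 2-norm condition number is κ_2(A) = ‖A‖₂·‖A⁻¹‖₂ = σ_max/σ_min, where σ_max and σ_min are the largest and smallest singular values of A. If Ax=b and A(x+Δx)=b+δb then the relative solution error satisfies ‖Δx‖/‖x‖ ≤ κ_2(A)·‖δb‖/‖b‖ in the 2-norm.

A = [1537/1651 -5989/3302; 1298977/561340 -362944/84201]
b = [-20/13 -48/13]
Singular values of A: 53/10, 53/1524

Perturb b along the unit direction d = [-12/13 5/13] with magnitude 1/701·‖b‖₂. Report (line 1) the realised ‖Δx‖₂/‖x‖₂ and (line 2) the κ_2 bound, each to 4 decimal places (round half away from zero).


0.2174
0.2174

from the listed singular values, σ₁ = 53/10, σ_n = 53/1524
κ_2(A) = (53/10) / (53/1524) = 152.4000
κ_2(A)·‖δb‖/‖b‖ = 0.2174
solve Ax = b  →  x = [-0.3552 0.6659]
‖b‖₂ = 4.0000 and ‖x‖₂ = 0.7547
with δb = [-0.0053 0.0022], A·Δx = δb → ‖Δx‖ = 0.1641
dividing the unrounded norms, ‖Δx‖/‖x‖ = 0.2174
so the bound is sharp here: realised error equals the bound


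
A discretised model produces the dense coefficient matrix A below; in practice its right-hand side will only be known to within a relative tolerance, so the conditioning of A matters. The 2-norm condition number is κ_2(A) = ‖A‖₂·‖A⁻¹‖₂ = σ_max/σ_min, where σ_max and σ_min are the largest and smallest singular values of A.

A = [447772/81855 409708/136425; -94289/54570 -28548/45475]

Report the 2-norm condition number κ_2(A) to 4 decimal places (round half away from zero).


AᵀA = [2075324225/63061092 92032330/5255091; 92032330/5255091 16488992/1751697]; tr = 156995761/3709476, det = 2856100/927369
char-poly roots: 169/4 and 67600/927369
so κ_2 = √((169/4) / (67600/927369)) = 24.0750

24.0750


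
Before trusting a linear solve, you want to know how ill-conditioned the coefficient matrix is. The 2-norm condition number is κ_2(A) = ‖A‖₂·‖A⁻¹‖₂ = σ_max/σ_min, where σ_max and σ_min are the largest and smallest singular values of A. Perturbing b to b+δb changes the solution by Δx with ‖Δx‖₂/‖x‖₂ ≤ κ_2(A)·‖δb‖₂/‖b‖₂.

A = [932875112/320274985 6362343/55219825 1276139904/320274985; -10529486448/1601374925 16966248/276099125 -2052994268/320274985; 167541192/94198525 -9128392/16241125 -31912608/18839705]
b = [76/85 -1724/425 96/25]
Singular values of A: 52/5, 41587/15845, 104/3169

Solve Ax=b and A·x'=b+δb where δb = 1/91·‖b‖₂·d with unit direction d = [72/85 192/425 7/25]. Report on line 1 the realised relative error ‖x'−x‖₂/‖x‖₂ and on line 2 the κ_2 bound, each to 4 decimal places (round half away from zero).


1.2051
3.4824

σ_max = 52/5, σ_min = 104/3169
κ_2(A) = (52/5) / (104/3169) = 316.9000
bound on ‖Δx‖/‖x‖: κ·ε = 316.9000·1/91 = 3.4824
solve Ax = b  →  x = [1.3419 -0.3345 -0.7469]
‖b‖₂ = 5.6569 and ‖x‖₂ = 1.5718
Δx = A⁻¹·δb where δb = 1/91·5.6569·d; ‖Δx‖ = 1.8942
dividing the unrounded norms, ‖Δx‖/‖x‖ = 1.2051
tightness: 1.2051 against a bound of 3.4824 (unrounded ratio ≈ 0.3461)


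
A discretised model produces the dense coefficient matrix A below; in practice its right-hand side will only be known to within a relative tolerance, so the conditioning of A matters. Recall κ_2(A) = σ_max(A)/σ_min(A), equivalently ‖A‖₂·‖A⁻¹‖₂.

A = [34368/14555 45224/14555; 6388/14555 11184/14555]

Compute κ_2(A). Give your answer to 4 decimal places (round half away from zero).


form AᵀA = [726928/126025 967104/126025; 967104/126025 1291072/126025] with trace 80720/5041 and determinant 1024/5041
eigenvalues of AᵀA: λ = (tr ± √(tr²−4·det))/2 = 16, 64/5041
κ = σ_max/σ_min = 4/(8/71) = 35.5000

35.5000


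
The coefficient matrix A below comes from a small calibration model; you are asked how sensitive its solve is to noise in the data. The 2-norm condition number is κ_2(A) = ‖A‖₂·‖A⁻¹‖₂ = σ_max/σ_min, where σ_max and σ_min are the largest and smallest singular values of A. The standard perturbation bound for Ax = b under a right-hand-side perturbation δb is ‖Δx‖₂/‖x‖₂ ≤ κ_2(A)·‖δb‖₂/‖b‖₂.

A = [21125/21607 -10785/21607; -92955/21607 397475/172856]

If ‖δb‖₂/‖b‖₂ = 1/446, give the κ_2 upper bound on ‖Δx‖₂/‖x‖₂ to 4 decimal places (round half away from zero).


0.5561

AᵀA = [5405650/277729 -23063625/2221832; -23063625/2221832 98412025/17774656]; tr = 1537625/61504, det = 625/61504
eigenvalues of AᵀA: λ = (tr ± √(tr²−4·det))/2 = 25, 25/61504
κ_2(A) = √(λ_max/λ_min) = √(25 / (25/61504)) = 248.0000
perturbation bound = 248.0000·1/446 = 0.5561


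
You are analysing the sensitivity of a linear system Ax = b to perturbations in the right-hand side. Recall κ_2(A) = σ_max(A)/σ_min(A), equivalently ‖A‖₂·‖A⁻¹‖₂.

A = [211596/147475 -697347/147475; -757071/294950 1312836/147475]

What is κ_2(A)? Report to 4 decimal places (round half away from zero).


M = AᵀA = [520586829/60204500 -446028282/15051125; -446028282/15051125 1529294949/15051125]. tr(M)=53102133/481636, det(M)=194481/481636
char-poly roots: 441/4 and 441/120409
κ = σ_max/σ_min = (21/2)/(21/347) = 173.5000

173.5000


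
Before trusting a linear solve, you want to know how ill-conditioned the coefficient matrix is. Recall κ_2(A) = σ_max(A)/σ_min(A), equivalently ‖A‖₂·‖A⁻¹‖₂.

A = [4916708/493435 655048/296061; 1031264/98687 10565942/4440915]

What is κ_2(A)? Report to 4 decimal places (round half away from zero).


373.5000

form AᵀA = [60358684304/289510225 4889016608/104223681; 4889016608/104223681 247543286404/23450328225] with trace 3055679188/13950225 and determinant 119946304/348755625
eigenvalues of AᵀA: λ = (tr ± √(tr²−4·det))/2 = 5476/25, 21904/13950225
κ = σ_max/σ_min = (74/5)/(148/3735) = 373.5000


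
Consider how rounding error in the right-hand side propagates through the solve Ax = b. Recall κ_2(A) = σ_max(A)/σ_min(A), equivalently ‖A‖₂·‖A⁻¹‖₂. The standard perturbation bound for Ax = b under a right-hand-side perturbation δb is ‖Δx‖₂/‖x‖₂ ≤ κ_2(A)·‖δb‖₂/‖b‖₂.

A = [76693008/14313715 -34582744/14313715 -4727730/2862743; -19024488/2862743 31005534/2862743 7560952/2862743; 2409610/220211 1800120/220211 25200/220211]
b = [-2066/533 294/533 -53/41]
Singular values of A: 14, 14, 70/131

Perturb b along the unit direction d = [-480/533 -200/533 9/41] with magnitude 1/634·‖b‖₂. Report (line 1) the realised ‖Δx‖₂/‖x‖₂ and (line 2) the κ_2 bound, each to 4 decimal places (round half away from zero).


0.0022
0.0413

from the listed singular values, σ₁ = 14, σ_n = 70/131
κ = σ_max/σ_min = 14/(70/131) = 26.2000
perturbation bound = 26.2000·1/634 = 0.0413
solve Ax = b  →  x = [0.5415 -0.9601 5.5087]
‖b‖₂ = 4.1231 and ‖x‖₂ = 5.6179
δb = ε·‖b‖·d = [-0.0059 -0.0024 0.0014]; solving A·Δx = δb gives ‖Δx‖ = 0.0122
relative error = 0.0022
so the bound overstates the realised error by a factor of ≈ 19.0756 (computed from the unrounded values)


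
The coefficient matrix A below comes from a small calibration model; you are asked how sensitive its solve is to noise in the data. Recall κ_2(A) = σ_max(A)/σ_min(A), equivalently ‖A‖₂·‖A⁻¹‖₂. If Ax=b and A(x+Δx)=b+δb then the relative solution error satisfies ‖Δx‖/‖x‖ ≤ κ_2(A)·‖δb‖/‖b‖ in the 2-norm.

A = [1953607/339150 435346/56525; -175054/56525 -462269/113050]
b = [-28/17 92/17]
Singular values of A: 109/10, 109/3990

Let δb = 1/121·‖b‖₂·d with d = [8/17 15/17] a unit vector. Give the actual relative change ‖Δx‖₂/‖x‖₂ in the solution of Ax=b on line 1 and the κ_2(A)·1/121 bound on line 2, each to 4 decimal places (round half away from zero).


largest singular value 109/10, smallest 109/3990
κ = σ_max/σ_min = (109/10)/(109/3990) = 399.0000
perturbation bound = 399.0000·1/121 = 3.2975
solve Ax = b  →  x = [-117.3578 87.5596]
‖b‖ = 5.6569, ‖x‖ = 146.4225
re-solving with b+δb shifts x by Δx of norm 1.7113
dividing the unrounded norms, ‖Δx‖/‖x‖ = 0.0117
tightness: 0.0117 against a bound of 3.2975 (unrounded ratio ≈ 0.0035)

0.0117
3.2975


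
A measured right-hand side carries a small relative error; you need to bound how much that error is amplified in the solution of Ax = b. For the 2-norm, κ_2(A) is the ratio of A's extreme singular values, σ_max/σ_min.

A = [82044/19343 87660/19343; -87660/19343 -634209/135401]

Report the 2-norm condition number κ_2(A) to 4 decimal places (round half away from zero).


120.7500

form AᵀA = [17140896/444889 125967420/3114223; 125967420/3114223 925981641/21799561] with trace 2099745/25921 and determinant 11664/25921
eigenvalues of AᵀA: λ = (tr ± √(tr²−4·det))/2 = 81, 144/25921
κ_2(A) = √(λ_max/λ_min) = √(81 / (144/25921)) = 120.7500


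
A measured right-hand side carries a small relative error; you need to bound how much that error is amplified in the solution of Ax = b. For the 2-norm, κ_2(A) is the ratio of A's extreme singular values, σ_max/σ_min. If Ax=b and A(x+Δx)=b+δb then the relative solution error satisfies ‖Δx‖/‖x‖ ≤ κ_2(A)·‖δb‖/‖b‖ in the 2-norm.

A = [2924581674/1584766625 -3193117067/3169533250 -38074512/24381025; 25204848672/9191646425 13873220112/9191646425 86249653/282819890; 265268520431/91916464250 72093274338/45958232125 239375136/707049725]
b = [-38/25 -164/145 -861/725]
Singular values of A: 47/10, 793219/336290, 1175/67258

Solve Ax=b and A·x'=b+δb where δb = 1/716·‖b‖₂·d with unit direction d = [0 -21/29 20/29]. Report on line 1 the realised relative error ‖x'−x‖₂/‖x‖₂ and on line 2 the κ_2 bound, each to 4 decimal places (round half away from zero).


0.2976
0.3757

σ_max = 47/10, σ_min = 1175/67258
condition number: (47/10) ÷ (1175/67258) = 269.0320
κ_2(A)·‖δb‖/‖b‖ = 0.3757
solve Ax = b  →  x = [-0.5109 0.1197 0.2924]
‖b‖ = 2.2361, ‖x‖ = 0.6007
δb = ε·‖b‖·d = [0.0000 -0.0023 0.0022]; solving A·Δx = δb gives ‖Δx‖ = 0.1788
dividing the unrounded norms, ‖Δx‖/‖x‖ = 0.2976
realised/bound (from unrounded values) ≈ 0.7920


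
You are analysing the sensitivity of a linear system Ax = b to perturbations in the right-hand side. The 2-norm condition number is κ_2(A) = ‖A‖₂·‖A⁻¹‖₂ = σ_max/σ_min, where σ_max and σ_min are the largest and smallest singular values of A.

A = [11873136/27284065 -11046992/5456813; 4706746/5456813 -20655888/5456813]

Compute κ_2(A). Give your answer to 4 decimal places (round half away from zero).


195.7250

AᵀA = [2404179260164/2575848453025 -2135891105568/515169690605; -2135891105568/515169690605 1898621942272/103033938121]; tr = 29666703044/1532331025, det = 14992384/1532331025
eigenvalues of AᵀA: λ = (tr ± √(tr²−4·det))/2 = 484/25, 30976/61293241
σ_max=√(484/25)=(22/5), σ_min=√(30976/61293241)=(176/7829) → κ = 195.7250


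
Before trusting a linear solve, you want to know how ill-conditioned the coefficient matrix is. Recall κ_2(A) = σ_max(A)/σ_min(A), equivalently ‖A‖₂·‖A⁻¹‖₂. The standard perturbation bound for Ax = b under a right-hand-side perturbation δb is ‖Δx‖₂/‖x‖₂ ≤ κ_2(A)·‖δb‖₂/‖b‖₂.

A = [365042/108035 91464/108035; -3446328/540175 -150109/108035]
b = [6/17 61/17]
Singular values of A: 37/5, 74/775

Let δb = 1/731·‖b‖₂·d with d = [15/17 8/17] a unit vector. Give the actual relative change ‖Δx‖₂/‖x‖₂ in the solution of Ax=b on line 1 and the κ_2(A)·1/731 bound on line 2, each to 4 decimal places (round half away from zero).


0.0025
0.1060

from the listed singular values, σ₁ = 37/5, σ_n = 74/775
κ_2(A) = (37/5) / (74/775) = 77.5000
bound on ‖Δx‖/‖x‖: κ·ε = 77.5000·1/731 = 0.1060
solve Ax = b  →  x = [-4.9934 20.3461]
2-norm of b is 3.6056; of x, 20.9499
re-solving with b+δb shifts x by Δx of norm 0.0517
relative error = 0.0025
so the bound overstates the realised error by a factor of ≈ 42.9973 (computed from the unrounded values)


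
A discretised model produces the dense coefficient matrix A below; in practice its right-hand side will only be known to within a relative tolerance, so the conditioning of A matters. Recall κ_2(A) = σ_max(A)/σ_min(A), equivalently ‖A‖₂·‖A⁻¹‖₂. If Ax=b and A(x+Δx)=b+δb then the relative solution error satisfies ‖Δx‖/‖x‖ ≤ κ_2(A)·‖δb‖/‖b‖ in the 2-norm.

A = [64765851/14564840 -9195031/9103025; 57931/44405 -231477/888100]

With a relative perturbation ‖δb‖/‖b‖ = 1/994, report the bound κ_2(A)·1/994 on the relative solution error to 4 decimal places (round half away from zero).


0.1430

M = AᵀA = [182226697665025/8485382569024 -5124859193655/1060672821128; -5124859193655/1060672821128 2308557109801/2121345642256]. tr(M)=113897041109/5047818304, det(M)=2036265625/80765092864
solving λ² − 113897041109/5047818304·λ + 2036265625/80765092864 = 0 gives λ = 361/16, 5640625/5047818304
so κ_2 = √((361/16) / (5640625/5047818304)) = 142.0960
worst-case relative error ≤ 142.0960 × 1/994 = 0.1430


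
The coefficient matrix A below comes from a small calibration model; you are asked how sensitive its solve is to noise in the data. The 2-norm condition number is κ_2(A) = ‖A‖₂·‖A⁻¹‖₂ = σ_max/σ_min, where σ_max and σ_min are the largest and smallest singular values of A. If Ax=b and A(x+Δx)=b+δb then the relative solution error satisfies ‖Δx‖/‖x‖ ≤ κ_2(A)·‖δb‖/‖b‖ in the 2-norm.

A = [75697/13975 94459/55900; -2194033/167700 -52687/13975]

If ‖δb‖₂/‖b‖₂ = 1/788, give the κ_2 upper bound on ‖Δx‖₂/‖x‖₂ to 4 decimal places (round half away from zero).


AᵀA = [6673261493/33282000 40546688/693375; 40546688/693375 63120973/3698000]; tr = 28965401/133128, det = 12117361/4260096
char-poly roots: 3481/16 and 3481/266256
σ_max=√(3481/16)=(59/4), σ_min=√(3481/266256)=(59/516) → κ = 129.0000
bound on ‖Δx‖/‖x‖: κ·ε = 129.0000·1/788 = 0.1637

0.1637


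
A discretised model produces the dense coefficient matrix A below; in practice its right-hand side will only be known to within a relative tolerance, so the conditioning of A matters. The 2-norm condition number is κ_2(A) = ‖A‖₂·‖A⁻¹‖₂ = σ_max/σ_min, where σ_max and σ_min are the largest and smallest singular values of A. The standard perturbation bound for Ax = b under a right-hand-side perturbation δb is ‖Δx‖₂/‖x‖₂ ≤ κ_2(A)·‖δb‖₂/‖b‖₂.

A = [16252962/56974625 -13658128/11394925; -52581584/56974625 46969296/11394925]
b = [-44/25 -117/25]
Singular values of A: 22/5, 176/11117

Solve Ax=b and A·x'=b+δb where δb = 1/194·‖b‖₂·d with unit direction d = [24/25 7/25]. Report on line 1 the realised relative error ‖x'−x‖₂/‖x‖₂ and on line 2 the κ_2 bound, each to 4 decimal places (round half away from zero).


0.0086
1.4326

σ_max = 22/5, σ_min = 176/11117
condition number: (22/5) ÷ (176/11117) = 277.9250
bound on ‖Δx‖/‖x‖: κ·ε = 277.9250·1/194 = 1.4326
solve Ax = b  →  x = [-184.6729 -42.4832]
‖b‖ = 5.0000, ‖x‖ = 189.4965
δb = ε·‖b‖·d = [0.0247 0.0072]; solving A·Δx = δb gives ‖Δx‖ = 1.6280
realised ‖Δx‖/‖x‖ = 0.0086
so the bound overstates the realised error by a factor of ≈ 166.7569 (computed from the unrounded values)


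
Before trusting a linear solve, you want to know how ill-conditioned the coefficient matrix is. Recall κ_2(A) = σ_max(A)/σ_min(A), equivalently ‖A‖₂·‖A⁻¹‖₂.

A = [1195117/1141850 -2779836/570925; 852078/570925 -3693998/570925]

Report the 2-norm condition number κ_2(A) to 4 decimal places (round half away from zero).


AᵀA = [173298092641/52152856900 -38469512466/2607642845; -38469512466/2607642845 854924376436/13038214225]; tr = 427483117/6204980, det = 47458321/193905625
λ_max, λ_min = (427483117/6204980 ± √4567603053616448769/962544420010000)/2 = 6889/100, 27556/7756225
so κ_2 = √((6889/100) / (27556/7756225)) = 139.2500

139.2500


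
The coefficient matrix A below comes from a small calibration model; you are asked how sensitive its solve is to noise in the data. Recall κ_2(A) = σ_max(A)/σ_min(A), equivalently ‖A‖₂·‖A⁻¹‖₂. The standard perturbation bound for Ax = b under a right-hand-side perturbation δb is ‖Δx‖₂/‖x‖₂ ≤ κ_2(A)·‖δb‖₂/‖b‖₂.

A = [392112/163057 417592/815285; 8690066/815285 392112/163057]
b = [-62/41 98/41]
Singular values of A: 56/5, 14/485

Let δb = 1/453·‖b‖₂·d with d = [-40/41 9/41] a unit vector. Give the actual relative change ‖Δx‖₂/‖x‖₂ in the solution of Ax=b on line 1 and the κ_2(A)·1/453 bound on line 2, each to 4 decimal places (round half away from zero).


0.0031
0.8565

largest singular value 56/5, smallest 14/485
κ_2(A) = (56/5) / (14/485) = 388.0000
κ_2(A)·‖δb‖/‖b‖ = 0.8565
solve Ax = b  →  x = [-15.0348 67.6350]
2-norm of b is 2.8284; of x, 69.2859
with δb = [-0.0061 0.0014], A·Δx = δb → ‖Δx‖ = 0.2163
realised ‖Δx‖/‖x‖ = 0.0031
realised/bound (from unrounded values) ≈ 0.0036


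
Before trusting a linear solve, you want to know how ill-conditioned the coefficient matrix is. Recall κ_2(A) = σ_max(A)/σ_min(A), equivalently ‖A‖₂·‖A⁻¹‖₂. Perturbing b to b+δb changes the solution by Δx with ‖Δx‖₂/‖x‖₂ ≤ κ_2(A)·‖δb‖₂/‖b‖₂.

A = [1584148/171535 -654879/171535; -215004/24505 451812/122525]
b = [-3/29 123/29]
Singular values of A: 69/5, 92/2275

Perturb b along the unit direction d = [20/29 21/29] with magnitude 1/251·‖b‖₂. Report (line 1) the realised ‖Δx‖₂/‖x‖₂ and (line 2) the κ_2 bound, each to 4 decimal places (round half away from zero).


0.0056
1.3596

largest singular value 69/5, smallest 92/2275
κ_2(A) = (69/5) / (92/2275) = 341.2500
worst-case relative error ≤ 341.2500 × 1/251 = 1.3596
solve Ax = b  →  x = [28.3319 68.5619]
‖b‖₂ = 4.2426 and ‖x‖₂ = 74.1851
re-solving with b+δb shifts x by Δx of norm 0.4180
realised ‖Δx‖/‖x‖ = 0.0056
so the bound overstates the realised error by a factor of ≈ 241.3012 (computed from the unrounded values)


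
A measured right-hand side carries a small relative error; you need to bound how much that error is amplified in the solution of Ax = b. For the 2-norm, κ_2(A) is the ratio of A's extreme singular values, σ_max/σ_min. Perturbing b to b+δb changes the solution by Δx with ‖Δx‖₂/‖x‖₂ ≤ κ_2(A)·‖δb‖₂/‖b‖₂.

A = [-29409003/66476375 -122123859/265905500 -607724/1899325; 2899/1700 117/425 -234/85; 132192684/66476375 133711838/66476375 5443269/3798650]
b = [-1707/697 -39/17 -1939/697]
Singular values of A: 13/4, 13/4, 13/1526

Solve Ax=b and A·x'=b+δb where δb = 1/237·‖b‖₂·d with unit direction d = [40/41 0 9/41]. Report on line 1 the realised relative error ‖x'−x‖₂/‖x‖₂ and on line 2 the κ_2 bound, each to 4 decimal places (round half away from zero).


from the listed singular values, σ₁ = 13/4, σ_n = 13/1526
κ = σ_max/σ_min = (13/4)/(13/1526) = 381.5000
κ_2(A)·‖δb‖/‖b‖ = 1.6097
solve Ax = b  →  x = [-203.6308 269.9692 -98.3077]
2-norm of b is 4.3589; of x, 352.1552
δb = ε·‖b‖·d = [0.0179 0.0000 0.0040]; solving A·Δx = δb gives ‖Δx‖ = 2.1589
realised ‖Δx‖/‖x‖ = 0.0061
so the bound overstates the realised error by a factor of ≈ 262.5673 (computed from the unrounded values)

0.0061
1.6097


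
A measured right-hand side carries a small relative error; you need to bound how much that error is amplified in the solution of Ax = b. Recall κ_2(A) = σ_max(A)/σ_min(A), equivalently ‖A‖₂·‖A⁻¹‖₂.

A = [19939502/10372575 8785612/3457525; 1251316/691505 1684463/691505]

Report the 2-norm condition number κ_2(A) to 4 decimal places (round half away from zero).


228.9120

M = AᵀA = [891660974644/127931405625 396272759564/42643801875; 396272759564/42643801875 176126478209/14214600625]. tr(M)=99071971141/5117256225, det(M)=1464100/204690249
char-poly roots: 484/25 and 75625/204690249
σ_max=√(484/25)=(22/5), σ_min=√(75625/204690249)=(275/14307) → κ = 228.9120


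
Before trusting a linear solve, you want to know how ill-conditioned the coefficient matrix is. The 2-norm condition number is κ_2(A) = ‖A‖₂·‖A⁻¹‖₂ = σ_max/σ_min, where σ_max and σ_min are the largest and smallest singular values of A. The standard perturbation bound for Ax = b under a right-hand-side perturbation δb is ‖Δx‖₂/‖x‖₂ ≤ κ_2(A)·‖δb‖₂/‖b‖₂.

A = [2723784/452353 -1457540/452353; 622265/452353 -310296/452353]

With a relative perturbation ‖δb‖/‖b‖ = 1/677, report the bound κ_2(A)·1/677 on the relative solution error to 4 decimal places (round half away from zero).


0.2397

M = AᵀA = [4643791201/121727089 -2476567800/121727089; -2476567800/121727089 1321062736/121727089]. tr(M)=20639633/421201, det(M)=38416/421201
char-poly roots: 49 and 784/421201
so κ_2 = √(49 / (784/421201)) = 162.2500
κ_2(A)·‖δb‖/‖b‖ = 0.2397


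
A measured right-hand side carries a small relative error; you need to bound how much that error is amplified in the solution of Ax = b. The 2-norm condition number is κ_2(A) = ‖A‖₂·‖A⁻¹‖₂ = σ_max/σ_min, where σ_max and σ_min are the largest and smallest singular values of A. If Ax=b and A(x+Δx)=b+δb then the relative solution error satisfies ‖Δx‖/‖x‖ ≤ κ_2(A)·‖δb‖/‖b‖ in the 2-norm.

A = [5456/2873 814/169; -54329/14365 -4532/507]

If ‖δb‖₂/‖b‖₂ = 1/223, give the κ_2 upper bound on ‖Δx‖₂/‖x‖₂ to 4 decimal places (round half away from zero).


form AᵀA = [12788369/714025 18402164/428415; 18402164/428415 26502388/257049] with trace 4601509/38025 and determinant 58564/38025
char-poly roots: 121 and 484/38025
κ_2(A) = √(λ_max/λ_min) = √(121 / (484/38025)) = 97.5000
bound on ‖Δx‖/‖x‖: κ·ε = 97.5000·1/223 = 0.4372

0.4372


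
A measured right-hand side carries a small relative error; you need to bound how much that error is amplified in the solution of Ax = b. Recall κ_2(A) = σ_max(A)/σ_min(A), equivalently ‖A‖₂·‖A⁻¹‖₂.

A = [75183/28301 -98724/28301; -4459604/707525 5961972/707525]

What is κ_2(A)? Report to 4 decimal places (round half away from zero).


AᵀA = [138585029689/2962080625 -184775226252/2962080625; -184775226252/2962080625 246370578336/2962080625]; tr = 15398224321/118483225, det = 18766224/118483225
λ_max, λ_min = (15398224321/118483225 ± √237096418308873541441/14038274606400625)/2 = 3249/25, 5776/4739329
σ_max=√(3249/25)=(57/5), σ_min=√(5776/4739329)=(76/2177) → κ = 326.5500

326.5500


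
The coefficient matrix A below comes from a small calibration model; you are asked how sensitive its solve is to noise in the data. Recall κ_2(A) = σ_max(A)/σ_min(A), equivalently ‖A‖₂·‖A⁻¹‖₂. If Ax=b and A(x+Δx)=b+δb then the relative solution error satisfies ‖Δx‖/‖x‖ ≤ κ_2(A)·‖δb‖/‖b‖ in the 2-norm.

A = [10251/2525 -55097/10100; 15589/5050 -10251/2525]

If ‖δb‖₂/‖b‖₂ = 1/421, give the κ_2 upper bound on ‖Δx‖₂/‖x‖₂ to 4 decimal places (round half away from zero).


0.4798

M = AᵀA = [26533957/1020100 -35376201/1020100; -35376201/1020100 188680297/4080400]. tr(M)=11792645/163216, det(M)=83521/652864
eigenvalues of AᵀA: λ = (tr ± √(tr²−4·det))/2 = 289/4, 289/163216
κ_2(A) = √(λ_max/λ_min) = √((289/4) / (289/163216)) = 202.0000
κ_2(A)·‖δb‖/‖b‖ = 0.4798


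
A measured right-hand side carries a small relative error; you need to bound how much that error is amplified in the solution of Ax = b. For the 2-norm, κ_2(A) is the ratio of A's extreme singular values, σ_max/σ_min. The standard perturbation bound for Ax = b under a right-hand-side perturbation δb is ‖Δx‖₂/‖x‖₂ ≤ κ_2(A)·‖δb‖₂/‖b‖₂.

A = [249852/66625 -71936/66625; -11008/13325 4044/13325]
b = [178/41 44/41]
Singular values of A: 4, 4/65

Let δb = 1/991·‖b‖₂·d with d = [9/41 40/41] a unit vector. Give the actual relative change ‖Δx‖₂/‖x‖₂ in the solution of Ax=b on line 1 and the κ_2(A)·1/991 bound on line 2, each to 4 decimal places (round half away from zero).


0.0023
0.0656

from the listed singular values, σ₁ = 4, σ_n = 4/65
κ = σ_max/σ_min = 4/(4/65) = 65.0000
bound on ‖Δx‖/‖x‖: κ·ε = 65.0000·1/991 = 0.0656
solve Ax = b  →  x = [10.0600 30.9200]
‖b‖₂ = 4.4721 and ‖x‖₂ = 32.5154
δb = ε·‖b‖·d = [0.0010 0.0044]; solving A·Δx = δb gives ‖Δx‖ = 0.0733
dividing the unrounded norms, ‖Δx‖/‖x‖ = 0.0023
tightness: 0.0023 against a bound of 0.0656 (unrounded ratio ≈ 0.0344)


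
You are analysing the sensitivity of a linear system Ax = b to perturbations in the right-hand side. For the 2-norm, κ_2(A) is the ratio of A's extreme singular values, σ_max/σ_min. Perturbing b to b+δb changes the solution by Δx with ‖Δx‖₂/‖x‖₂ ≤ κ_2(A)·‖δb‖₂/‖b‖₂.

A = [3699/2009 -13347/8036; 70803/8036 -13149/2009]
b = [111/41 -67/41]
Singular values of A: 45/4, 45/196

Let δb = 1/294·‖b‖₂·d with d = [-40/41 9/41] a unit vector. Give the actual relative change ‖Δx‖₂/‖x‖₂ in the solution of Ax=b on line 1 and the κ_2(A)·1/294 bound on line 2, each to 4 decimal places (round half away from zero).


0.0036
0.1667

σ_max = 45/4, σ_min = 45/196
κ_2(A) = (45/4) / (45/196) = 49.0000
κ_2(A)·‖δb‖/‖b‖ = 0.1667
solve Ax = b  →  x = [-7.9111 -10.4000]
‖b‖ = 3.1623, ‖x‖ = 13.0670
δb = ε·‖b‖·d = [-0.0105 0.0024]; solving A·Δx = δb gives ‖Δx‖ = 0.0468
realised ‖Δx‖/‖x‖ = 0.0036
tightness: 0.0036 against a bound of 0.1667 (unrounded ratio ≈ 0.0215)


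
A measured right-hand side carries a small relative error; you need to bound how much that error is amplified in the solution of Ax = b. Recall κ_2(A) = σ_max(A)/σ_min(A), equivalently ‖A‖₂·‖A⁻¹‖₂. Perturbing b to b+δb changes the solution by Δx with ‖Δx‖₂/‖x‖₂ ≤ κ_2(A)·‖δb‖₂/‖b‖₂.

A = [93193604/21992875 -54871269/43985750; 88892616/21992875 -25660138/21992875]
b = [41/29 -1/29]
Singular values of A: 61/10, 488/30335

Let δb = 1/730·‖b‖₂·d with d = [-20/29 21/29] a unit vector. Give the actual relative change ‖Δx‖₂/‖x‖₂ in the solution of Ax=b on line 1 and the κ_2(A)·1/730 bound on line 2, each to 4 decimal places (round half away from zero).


0.0019
0.5194

σ_max = 61/10, σ_min = 488/30335
condition number: (61/10) ÷ (488/30335) = 379.1875
bound on ‖Δx‖/‖x‖: κ·ε = 379.1875·1/730 = 0.5194
solve Ax = b  →  x = [-17.2480 -59.7213]
‖b‖ = 1.4142, ‖x‖ = 62.1621
with δb = [-0.0013 0.0014], A·Δx = δb → ‖Δx‖ = 0.1204
realised ‖Δx‖/‖x‖ = 0.0019
tightness: 0.0019 against a bound of 0.5194 (unrounded ratio ≈ 0.0037)


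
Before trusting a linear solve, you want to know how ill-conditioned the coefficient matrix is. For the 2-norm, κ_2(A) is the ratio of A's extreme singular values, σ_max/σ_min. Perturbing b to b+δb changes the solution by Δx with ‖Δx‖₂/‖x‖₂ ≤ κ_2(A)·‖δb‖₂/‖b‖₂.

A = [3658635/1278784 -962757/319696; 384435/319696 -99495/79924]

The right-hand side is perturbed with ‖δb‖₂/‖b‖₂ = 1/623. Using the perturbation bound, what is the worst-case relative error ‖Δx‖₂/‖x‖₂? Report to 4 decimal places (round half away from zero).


0.5445

form AᵀA = [93196771425/9676263424 -24463705455/2419065856; -24463705455/2419065856 6421829121/604766464] with trace 232991721/11505664 and determinant 164025/46022656
solving λ² − 232991721/11505664·λ + 164025/46022656 = 0 gives λ = 81/4, 2025/11505664
κ = σ_max/σ_min = (9/2)/(45/3392) = 339.2000
worst-case relative error ≤ 339.2000 × 1/623 = 0.5445


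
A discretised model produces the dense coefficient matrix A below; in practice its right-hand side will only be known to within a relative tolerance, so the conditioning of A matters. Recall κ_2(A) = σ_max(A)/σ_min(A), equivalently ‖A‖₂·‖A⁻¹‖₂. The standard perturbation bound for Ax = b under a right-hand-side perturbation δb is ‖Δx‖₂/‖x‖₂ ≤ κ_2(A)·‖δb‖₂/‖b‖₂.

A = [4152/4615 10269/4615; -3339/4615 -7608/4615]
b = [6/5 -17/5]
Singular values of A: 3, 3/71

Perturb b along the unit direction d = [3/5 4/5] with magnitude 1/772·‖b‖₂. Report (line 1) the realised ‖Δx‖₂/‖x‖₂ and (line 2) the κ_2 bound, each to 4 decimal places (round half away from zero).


0.0023
0.0920

from the listed singular values, σ₁ = 3, σ_n = 3/71
κ = σ_max/σ_min = 3/(3/71) = 71.0000
perturbation bound = 71.0000·1/772 = 0.0920
solve Ax = b  →  x = [44.0769 -17.2821]
‖b‖₂ = 3.6056 and ‖x‖₂ = 47.3439
with δb = [0.0028 0.0037], A·Δx = δb → ‖Δx‖ = 0.1105
dividing the unrounded norms, ‖Δx‖/‖x‖ = 0.0023
realised/bound (from unrounded values) ≈ 0.0254


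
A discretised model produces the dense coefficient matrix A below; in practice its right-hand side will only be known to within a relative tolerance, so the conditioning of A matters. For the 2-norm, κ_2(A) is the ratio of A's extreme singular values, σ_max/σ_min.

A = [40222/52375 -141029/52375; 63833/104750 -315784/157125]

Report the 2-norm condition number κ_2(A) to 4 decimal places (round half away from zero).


M = AᵀA = [421835561/438902500 -1083845014/329176875; -1083845014/329176875 11148885769/987530625]. tr(M)=77427301/6320196, det(M)=60025/6320196
eigenvalues of AᵀA: λ = (tr ± √(tr²−4·det))/2 = 49/4, 1225/1580049
σ_max=√(49/4)=(7/2), σ_min=√(1225/1580049)=(35/1257) → κ = 125.7000

125.7000


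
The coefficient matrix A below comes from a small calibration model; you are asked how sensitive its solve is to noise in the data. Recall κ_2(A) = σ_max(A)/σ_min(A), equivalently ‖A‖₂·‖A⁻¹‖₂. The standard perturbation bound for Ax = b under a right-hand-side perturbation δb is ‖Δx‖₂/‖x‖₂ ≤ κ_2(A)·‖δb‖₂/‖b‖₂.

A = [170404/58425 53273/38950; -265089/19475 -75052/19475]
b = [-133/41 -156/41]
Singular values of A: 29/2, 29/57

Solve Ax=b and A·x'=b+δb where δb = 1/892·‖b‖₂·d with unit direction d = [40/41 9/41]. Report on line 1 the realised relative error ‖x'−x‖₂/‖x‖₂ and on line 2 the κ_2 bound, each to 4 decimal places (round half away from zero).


from the listed singular values, σ₁ = 29/2, σ_n = 29/57
condition number: (29/2) ÷ (29/57) = 28.5000
κ_2(A)·‖δb‖/‖b‖ = 0.0320
solve Ax = b  →  x = [2.4000 -7.4897]
‖b‖ = 5.0000, ‖x‖ = 7.8648
δb = ε·‖b‖·d = [0.0055 0.0012]; solving A·Δx = δb gives ‖Δx‖ = 0.0110
relative error = 0.0014
tightness: 0.0014 against a bound of 0.0320 (unrounded ratio ≈ 0.0438)

0.0014
0.0320


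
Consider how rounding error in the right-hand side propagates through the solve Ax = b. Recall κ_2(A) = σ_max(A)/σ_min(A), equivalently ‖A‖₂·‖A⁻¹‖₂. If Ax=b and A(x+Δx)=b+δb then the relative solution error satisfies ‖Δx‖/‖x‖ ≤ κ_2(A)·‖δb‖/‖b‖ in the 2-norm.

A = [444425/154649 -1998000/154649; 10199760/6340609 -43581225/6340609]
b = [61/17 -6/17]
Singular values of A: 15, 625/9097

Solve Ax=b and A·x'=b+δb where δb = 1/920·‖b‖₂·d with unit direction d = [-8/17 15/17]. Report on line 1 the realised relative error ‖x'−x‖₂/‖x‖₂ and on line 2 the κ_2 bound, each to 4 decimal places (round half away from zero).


from the listed singular values, σ₁ = 15, σ_n = 625/9097
κ_2(A) = 15 / (625/9097) = 218.3280
bound on ‖Δx‖/‖x‖: κ·ε = 218.3280·1/920 = 0.2373
solve Ax = b  →  x = [-28.3565 -6.5852]
2-norm of b is 3.6056; of x, 29.1111
re-solving with b+δb shifts x by Δx of norm 0.0570
relative error = 0.0020
so the bound overstates the realised error by a factor of ≈ 121.1094 (computed from the unrounded values)

0.0020
0.2373


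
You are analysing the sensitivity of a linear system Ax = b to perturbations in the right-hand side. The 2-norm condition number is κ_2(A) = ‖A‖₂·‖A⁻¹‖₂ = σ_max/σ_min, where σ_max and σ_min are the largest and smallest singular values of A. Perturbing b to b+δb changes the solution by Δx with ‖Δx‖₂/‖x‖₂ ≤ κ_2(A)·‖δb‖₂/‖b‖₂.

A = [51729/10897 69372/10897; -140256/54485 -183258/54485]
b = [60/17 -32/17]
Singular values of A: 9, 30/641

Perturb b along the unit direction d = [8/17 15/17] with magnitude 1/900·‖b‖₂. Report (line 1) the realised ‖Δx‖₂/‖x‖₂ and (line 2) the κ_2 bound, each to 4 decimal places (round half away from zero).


0.2137
0.2137

σ_max = 9, σ_min = 30/641
condition number: 9 ÷ (30/641) = 192.3000
worst-case relative error ≤ 192.3000 × 1/900 = 0.2137
solve Ax = b  →  x = [0.2667 0.3556]
2-norm of b is 4.0000; of x, 0.4444
with δb = [0.0021 0.0039], A·Δx = δb → ‖Δx‖ = 0.0950
dividing the unrounded norms, ‖Δx‖/‖x‖ = 0.2137
so the bound is sharp here: realised error equals the bound


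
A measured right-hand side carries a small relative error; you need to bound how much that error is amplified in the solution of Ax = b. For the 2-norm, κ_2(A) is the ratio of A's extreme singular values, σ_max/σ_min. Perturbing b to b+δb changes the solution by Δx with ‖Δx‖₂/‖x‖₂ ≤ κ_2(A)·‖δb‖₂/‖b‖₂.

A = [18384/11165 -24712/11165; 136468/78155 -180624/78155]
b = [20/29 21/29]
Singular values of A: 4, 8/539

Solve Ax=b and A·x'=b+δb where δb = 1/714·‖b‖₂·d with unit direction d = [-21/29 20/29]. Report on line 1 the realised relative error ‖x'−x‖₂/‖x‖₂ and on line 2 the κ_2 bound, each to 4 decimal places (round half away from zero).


0.3775
0.3775

largest singular value 4, smallest 8/539
κ = σ_max/σ_min = 4/(8/539) = 269.5000
bound on ‖Δx‖/‖x‖: κ·ε = 269.5000·1/714 = 0.3775
solve Ax = b  →  x = [0.1500 -0.2000]
2-norm of b is 1.0000; of x, 0.2500
re-solving with b+δb shifts x by Δx of norm 0.0944
realised ‖Δx‖/‖x‖ = 0.3775
tightness: 0.3775 against a bound of 0.3775; the bound is attained (ratio 1)
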